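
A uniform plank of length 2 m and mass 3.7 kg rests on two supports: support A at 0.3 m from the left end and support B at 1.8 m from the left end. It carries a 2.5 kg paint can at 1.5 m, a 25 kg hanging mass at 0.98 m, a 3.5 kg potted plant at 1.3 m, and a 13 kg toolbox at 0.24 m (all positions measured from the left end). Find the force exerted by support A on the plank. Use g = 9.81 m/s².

R_A ≈ 302 N

Take moments about support B.
Beam weight: 3.7 × 9.81 = 36.3 N down at 1 m → arm 0.8 m, τ = 36.3 × 0.8 = 29.04 N·m counterclockwise.
Paint can: 2.5 × 9.81 = 24.53 N down at 1.5 m → arm 0.3 m, τ = 24.53 × 0.3 = 7.359 N·m counterclockwise.
Hanging mass: 25 × 9.81 = 245.2 N down at 0.98 m → arm 0.82 m, τ = 245.2 × 0.82 = 201.1 N·m counterclockwise.
Potted plant: 3.5 × 9.81 = 34.34 N down at 1.3 m → arm 0.5 m, τ = 34.34 × 0.5 = 17.17 N·m counterclockwise.
Toolbox: 13 × 9.81 = 127.5 N down at 0.24 m → arm 1.56 m, τ = 127.5 × 1.56 = 198.9 N·m counterclockwise.
Net load moment about support B = 453.6 N·m counterclockwise.
Reaction R at support A is upward at 0.3 m, arm 1.5 m → moment R × 1.5 clockwise.
Στ = 0 ⇒ R × 1.5 = 453.6 ⇒ R = 302 N.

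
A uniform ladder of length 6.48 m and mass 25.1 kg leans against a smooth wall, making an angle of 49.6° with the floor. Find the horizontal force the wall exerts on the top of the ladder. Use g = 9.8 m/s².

N_wall ≈ 105 N

Taking torques about the foot of the ladder:
Ladder weight 25.1×9.8 = 246 N acts at 3.24 m along the ladder; its horizontal arm is 3.24·cos49.6° = 2.1 m → τ = 516.6 N·m clockwise.
Wall normal N acts horizontally at the top; its moment arm is the height L sinθ = 6.48·sin49.6° = 4.935 m, counterclockwise.
Balancing moments: N × 4.935 = 516.6, giving N = 105 N.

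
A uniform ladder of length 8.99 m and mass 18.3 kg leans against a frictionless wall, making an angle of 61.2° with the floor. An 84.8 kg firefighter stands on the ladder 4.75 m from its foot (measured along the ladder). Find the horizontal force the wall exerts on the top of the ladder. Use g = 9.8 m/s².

N_wall ≈ 291 N

Sum moments about the foot of the ladder (the floor normal and friction both act there and drop out).
Ladder weight 18.3×9.8 = 179.3 N acts at 4.495 m along the ladder; its horizontal arm is 4.495·cos61.2° = 2.165 m → τ = 388.2 N·m clockwise.
Firefighter: 84.8×9.8 = 831 N at 4.75 m → arm 2.288 m → τ = 1901 N·m clockwise.
Wall normal N acts horizontally at the top; its moment arm is the height L sinθ = 8.99·sin61.2° = 7.878 m, counterclockwise.
For rotational equilibrium, N × 7.878 = 2289, so N = 291 N.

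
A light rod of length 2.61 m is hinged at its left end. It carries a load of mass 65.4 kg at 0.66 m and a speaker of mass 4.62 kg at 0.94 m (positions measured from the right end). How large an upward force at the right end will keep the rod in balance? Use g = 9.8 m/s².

F ≈ 508 N

Take moments about the left end.
Load: 65.4 × 9.8 = 640.9 N down at 0.66 m → arm 1.95 m, τ = 640.9 × 1.95 = 1250 N·m clockwise.
Speaker: 4.62 × 9.8 = 45.28 N down at 0.94 m → arm 1.67 m, τ = 45.28 × 1.67 = 75.62 N·m clockwise.
Net moment of the loads = 1326 N·m clockwise.
The upward force F acts at the right end, arm 2.61 m, giving F × 2.61 counterclockwise.
Balancing moments: F × 2.61 = 1326, giving F = 1326 / 2.61 = 508 N.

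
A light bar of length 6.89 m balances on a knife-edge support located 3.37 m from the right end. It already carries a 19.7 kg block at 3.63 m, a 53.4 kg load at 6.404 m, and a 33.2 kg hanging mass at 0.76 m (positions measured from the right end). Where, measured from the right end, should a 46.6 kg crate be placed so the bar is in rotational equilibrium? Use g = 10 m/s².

Take moments about the knife-edge support (at 3.37 m from the right end).
Block: 19.7 × 10 = 197 N down at 3.63 m → arm 0.26 m, τ = 197 × 0.26 = 51.22 N·m counterclockwise.
Load: 53.4 × 10 = 534 N down at 6.404 m → arm 3.034 m, τ = 534 × 3.034 = 1620 N·m counterclockwise.
Hanging mass: 33.2 × 10 = 332 N down at 0.76 m → arm 2.61 m, τ = 332 × 2.61 = 866.5 N·m clockwise.
Net moment of existing loads = 804.7 N·m counterclockwise.
The crate weighs 46.6 × 10 = 466 N and must supply an equal clockwise moment, so its lever arm about the knife-edge support is 804.7 / 466 = 1.73 m.
That puts it at 3.37 − 1.73 = 1.64 m from the right end.

x ≈ 1.64 m from the right end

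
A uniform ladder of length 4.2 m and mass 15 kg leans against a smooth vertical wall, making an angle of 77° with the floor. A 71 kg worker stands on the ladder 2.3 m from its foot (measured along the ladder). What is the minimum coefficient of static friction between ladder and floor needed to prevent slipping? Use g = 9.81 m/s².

Choose the foot of the ladder as the axis so the floor normal and friction both act there and drop out.
Ladder weight 15×9.81 = 147.2 N acts at 2.1 m along the ladder; its horizontal arm is 2.1·cos77° = 0.4724 m → τ = 69.54 N·m clockwise.
Worker: 71×9.81 = 696.5 N at 2.3 m → arm 0.5174 m → τ = 360.4 N·m clockwise.
Wall normal N acts horizontally at the top; its moment arm is the height L sinθ = 4.2·sin77° = 4.092 m, counterclockwise.
Στ = 0 ⇒ N × 4.092 = 429.9 ⇒ N = 105.1 N.
ΣFx = 0 ⇒ f = N_wall = 105.1 N. ΣFy = 0 ⇒ N_floor = 843.7 N.
μ_min = f / N_floor = 105.1 / 843.7 = 0.125.

μ_min ≈ 0.125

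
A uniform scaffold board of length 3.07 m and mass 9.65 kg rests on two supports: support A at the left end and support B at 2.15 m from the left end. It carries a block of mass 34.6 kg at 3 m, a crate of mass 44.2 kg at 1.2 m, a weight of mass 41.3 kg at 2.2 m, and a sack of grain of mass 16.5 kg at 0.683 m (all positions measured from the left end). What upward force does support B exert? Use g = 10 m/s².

R_B ≈ 1270 N

About support A:
Beam weight: 9.65 × 10 = 96.5 N down at 1.535 m → arm 1.535 m, τ = 96.5 × 1.535 = 148.1 N·m clockwise.
Block: 34.6 × 10 = 346 N down at 3 m → arm 3 m, τ = 346 × 3 = 1038 N·m clockwise.
Crate: 44.2 × 10 = 442 N down at 1.2 m → arm 1.2 m, τ = 442 × 1.2 = 530.4 N·m clockwise.
Weight: 41.3 × 10 = 413 N down at 2.2 m → arm 2.2 m, τ = 413 × 2.2 = 908.6 N·m clockwise.
Sack of grain: 16.5 × 10 = 165 N down at 0.683 m → arm 0.683 m, τ = 165 × 0.683 = 112.7 N·m clockwise.
Net load moment about support A = 2738 N·m clockwise.
Reaction R at support B is upward at 2.15 m, arm 2.15 m → moment R × 2.15 counterclockwise.
Setting net torque to zero: R × 2.15 = 2738 → R = 1270 N.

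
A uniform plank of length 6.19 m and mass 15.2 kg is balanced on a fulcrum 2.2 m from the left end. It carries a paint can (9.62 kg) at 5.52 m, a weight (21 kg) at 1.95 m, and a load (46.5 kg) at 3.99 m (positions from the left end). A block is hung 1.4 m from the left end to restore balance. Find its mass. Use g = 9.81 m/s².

Sum moments about the fulcrum (at 2.2 m from the left end) (the support reaction has zero arm there).
Beam weight: 15.2 × 9.81 = 149.1 N down at 3.095 m → arm 0.895 m, τ = 149.1 × 0.895 = 133.4 N·m clockwise.
Paint can: 9.62 × 9.81 = 94.37 N down at 5.52 m → arm 3.32 m, τ = 94.37 × 3.32 = 313.3 N·m clockwise.
Weight: 21 × 9.81 = 206 N down at 1.95 m → arm 0.25 m, τ = 206 × 0.25 = 51.5 N·m counterclockwise.
Load: 46.5 × 9.81 = 456.2 N down at 3.99 m → arm 1.79 m, τ = 456.2 × 1.79 = 816.6 N·m clockwise.
Net moment of known loads = 1212 N·m clockwise.
An unknown mass m at 1.4 m has arm 0.8 m; its moment is m·g·0.8 counterclockwise.
Στ = 0 ⇒ m × 9.81 × 0.8 = 1212 ⇒ m = 1212 / (9.81 × 0.8) = 154 kg.

m ≈ 154 kg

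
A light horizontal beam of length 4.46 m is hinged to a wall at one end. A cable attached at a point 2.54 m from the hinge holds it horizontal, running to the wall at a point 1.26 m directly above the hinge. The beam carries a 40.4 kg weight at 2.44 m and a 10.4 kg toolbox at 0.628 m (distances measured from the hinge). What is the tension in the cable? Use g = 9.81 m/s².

T ≈ 913 N

Sum moments about the hinge (the unknown hinge reaction has zero arm there).
Weight: 40.4 × 9.81 = 396.3 N down at 2.44 m → arm 2.44 m, τ = 396.3 × 2.44 = 967 N·m clockwise.
Toolbox: 10.4 × 9.81 = 102 N down at 0.628 m → arm 0.628 m, τ = 102 × 0.628 = 64.06 N·m clockwise.
Total clockwise load moment = 1031 N·m.
The cable tension T acts at 2.54 m; only its component perpendicular to the beam, T sinθ, produces torque. sinθ = h/√(h²+d²) = 1.26/√(1.26²+2.54²) = 0.4444.
Στ = 0 ⇒ T × 2.54 × 0.4444 = 1031 ⇒ T = 1031 / 1.129 = 913 N.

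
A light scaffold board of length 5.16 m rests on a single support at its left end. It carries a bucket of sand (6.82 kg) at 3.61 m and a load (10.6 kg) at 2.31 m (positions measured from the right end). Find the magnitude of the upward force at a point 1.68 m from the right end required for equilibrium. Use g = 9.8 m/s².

F ≈ 115 N

Take moments about the left end.
Bucket of sand: 6.82 × 9.8 = 66.84 N down at 3.61 m → arm 1.55 m, τ = 66.84 × 1.55 = 103.6 N·m clockwise.
Load: 10.6 × 9.8 = 103.9 N down at 2.31 m → arm 2.85 m, τ = 103.9 × 2.85 = 296.1 N·m clockwise.
Net moment of the loads = 399.7 N·m clockwise.
The upward force F acts at a point 1.68 m from the right end, arm 3.48 m, giving F × 3.48 counterclockwise.
Setting net torque to zero: F × 3.48 = 399.7 → F = 399.7 / 3.48 = 115 N.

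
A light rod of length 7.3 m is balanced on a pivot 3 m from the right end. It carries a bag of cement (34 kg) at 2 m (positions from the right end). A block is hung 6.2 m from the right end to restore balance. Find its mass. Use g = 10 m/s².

Choose the pivot (at 3 m from the right end) as the axis so the support reaction has zero arm there.
Bag of cement: 34 × 10 = 340 N down at 2 m → arm 1 m, τ = 340 × 1 = 340 N·m clockwise.
Net moment of known loads = 340 N·m clockwise.
An unknown mass m at 6.2 m has arm 3.2 m; its moment is m·g·3.2 counterclockwise.
Setting net torque to zero: m × 10 × 3.2 = 340 → m = 340 / (10 × 3.2) = 10.6 kg.

m ≈ 10.6 kg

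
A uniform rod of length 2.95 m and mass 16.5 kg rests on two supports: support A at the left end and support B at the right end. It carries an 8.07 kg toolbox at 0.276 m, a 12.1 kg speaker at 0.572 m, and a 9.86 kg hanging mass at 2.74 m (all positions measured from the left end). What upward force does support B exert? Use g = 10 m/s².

R_B ≈ 205 N

About support A:
Beam weight: 16.5 × 10 = 165 N down at 1.475 m → arm 1.475 m, τ = 165 × 1.475 = 243.4 N·m clockwise.
Toolbox: 8.07 × 10 = 80.7 N down at 0.276 m → arm 0.276 m, τ = 80.7 × 0.276 = 22.27 N·m clockwise.
Speaker: 12.1 × 10 = 121 N down at 0.572 m → arm 0.572 m, τ = 121 × 0.572 = 69.21 N·m clockwise.
Hanging mass: 9.86 × 10 = 98.6 N down at 2.74 m → arm 2.74 m, τ = 98.6 × 2.74 = 270.2 N·m clockwise.
Net load moment about support A = 605.1 N·m clockwise.
Reaction R at support B is upward at 2.95 m, arm 2.95 m → moment R × 2.95 counterclockwise.
For rotational equilibrium, R × 2.95 = 605.1, so R = 205 N.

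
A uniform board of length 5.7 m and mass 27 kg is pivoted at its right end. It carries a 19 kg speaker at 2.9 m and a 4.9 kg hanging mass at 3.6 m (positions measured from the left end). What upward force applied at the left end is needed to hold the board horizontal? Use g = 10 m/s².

Taking torques about the right end:
Beam weight: 27 × 10 = 270 N down at 2.85 m → arm 2.85 m, τ = 270 × 2.85 = 769.5 N·m counterclockwise.
Speaker: 19 × 10 = 190 N down at 2.9 m → arm 2.8 m, τ = 190 × 2.8 = 532 N·m counterclockwise.
Hanging mass: 4.9 × 10 = 49 N down at 3.6 m → arm 2.1 m, τ = 49 × 2.1 = 102.9 N·m counterclockwise.
Net moment of the loads = 1404 N·m counterclockwise.
The upward force F acts at the left end, arm 5.7 m, giving F × 5.7 clockwise.
For rotational equilibrium, F × 5.7 = 1404, so F = 1404 / 5.7 = 246 N.

F ≈ 246 N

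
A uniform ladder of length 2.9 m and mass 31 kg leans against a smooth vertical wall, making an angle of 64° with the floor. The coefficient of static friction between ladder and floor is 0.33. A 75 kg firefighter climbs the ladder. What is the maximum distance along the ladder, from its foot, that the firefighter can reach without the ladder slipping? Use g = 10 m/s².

Take moments about the foot of the ladder.
Ladder weight 31×10 = 310 N acts at 1.45 m along the ladder; its horizontal arm is 1.45·cos64° = 0.6356 m → τ = 197 N·m clockwise.
Firefighter weight 75×10 = 750 N at distance d → arm d·cos64° → τ = 750·d·0.4384 clockwise.
Wall normal N at the top has arm L sinθ = 2.607 m counterclockwise, so Στ = 0 gives N·2.607 = 197 + 328.8·d.
ΣFy = 0 ⇒ N_floor = 1060 N, so the maximum friction is μ_s·N_floor = 0.33×1060 = 349.8 N. ΣFx = 0 ⇒ N_wall = f, so at the slipping point N = 349.8 N.
Substituting: 349.8×2.607 = 197 + 328.8·d ⇒ d = (911.9 − 197) / 328.8 = 2.17 m.

d ≈ 2.17 m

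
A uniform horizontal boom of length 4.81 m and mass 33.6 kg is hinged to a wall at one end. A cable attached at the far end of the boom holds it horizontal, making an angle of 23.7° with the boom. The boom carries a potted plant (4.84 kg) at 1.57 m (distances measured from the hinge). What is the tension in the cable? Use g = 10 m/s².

Take moments about the hinge.
Beam weight: 33.6 × 10 = 336 N down at 2.405 m → arm 2.405 m, τ = 336 × 2.405 = 808.1 N·m clockwise.
Potted plant: 4.84 × 10 = 48.4 N down at 1.57 m → arm 1.57 m, τ = 48.4 × 1.57 = 75.99 N·m clockwise.
Total clockwise load moment = 884.1 N·m.
The cable tension T acts at 4.81 m; only its component perpendicular to the boom, T sinθ, produces torque. sin 23.7° = 0.4019.
Στ = 0 ⇒ T × 4.81 × 0.4019 = 884.1 ⇒ T = 884.1 / 1.933 = 457 N.

T ≈ 457 N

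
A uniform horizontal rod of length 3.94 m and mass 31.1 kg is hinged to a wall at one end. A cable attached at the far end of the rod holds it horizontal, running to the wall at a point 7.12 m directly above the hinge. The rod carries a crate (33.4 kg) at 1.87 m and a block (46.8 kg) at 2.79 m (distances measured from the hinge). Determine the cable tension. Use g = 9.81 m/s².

Take moments about the hinge.
Beam weight: 31.1 × 9.81 = 305.1 N down at 1.97 m → arm 1.97 m, τ = 305.1 × 1.97 = 601 N·m clockwise.
Crate: 33.4 × 9.81 = 327.7 N down at 1.87 m → arm 1.87 m, τ = 327.7 × 1.87 = 612.8 N·m clockwise.
Block: 46.8 × 9.81 = 459.1 N down at 2.79 m → arm 2.79 m, τ = 459.1 × 2.79 = 1281 N·m clockwise.
Total clockwise load moment = 2495 N·m.
The cable tension T acts at 3.94 m; only its component perpendicular to the rod, T sinθ, produces torque. sinθ = h/√(h²+d²) = 7.12/√(7.12²+3.94²) = 0.875.
Στ = 0 ⇒ T × 3.94 × 0.875 = 2495 ⇒ T = 2495 / 3.447 = 724 N.

T ≈ 724 N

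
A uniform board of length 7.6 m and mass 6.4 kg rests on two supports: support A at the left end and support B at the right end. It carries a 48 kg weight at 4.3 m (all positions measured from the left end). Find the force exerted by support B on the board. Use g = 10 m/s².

R_B ≈ 304 N

Choose support A as the axis so its reaction then has zero moment arm.
Beam weight: 6.4 × 10 = 64 N down at 3.8 m → arm 3.8 m, τ = 64 × 3.8 = 243.2 N·m clockwise.
Weight: 48 × 10 = 480 N down at 4.3 m → arm 4.3 m, τ = 480 × 4.3 = 2064 N·m clockwise.
Net load moment about support A = 2307 N·m clockwise.
Reaction R at support B is upward at 7.6 m, arm 7.6 m → moment R × 7.6 counterclockwise.
Setting net torque to zero: R × 7.6 = 2307 → R = 304 N.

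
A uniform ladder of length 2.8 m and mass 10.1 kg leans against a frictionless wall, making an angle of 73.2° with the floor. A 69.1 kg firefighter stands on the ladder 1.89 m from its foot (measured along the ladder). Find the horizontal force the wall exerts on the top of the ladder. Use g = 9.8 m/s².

N_wall ≈ 153 N

About the foot of the ladder:
Ladder weight 10.1×9.8 = 98.98 N acts at 1.4 m along the ladder; its horizontal arm is 1.4·cos73.2° = 0.4046 m → τ = 40.05 N·m clockwise.
Firefighter: 69.1×9.8 = 677.2 N at 1.89 m → arm 0.5463 m → τ = 370 N·m clockwise.
Wall normal N acts horizontally at the top; its moment arm is the height L sinθ = 2.8·sin73.2° = 2.68 m, counterclockwise.
For rotational equilibrium, N × 2.68 = 410.1, so N = 153 N.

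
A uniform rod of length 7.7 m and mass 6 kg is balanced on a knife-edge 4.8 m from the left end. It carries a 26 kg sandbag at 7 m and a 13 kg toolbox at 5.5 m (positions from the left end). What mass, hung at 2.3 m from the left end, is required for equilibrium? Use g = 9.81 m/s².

m ≈ 24.2 kg

Take moments about the knife-edge (at 4.8 m from the left end).
Beam weight: 6 × 9.81 = 58.86 N down at 3.85 m → arm 0.95 m, τ = 58.86 × 0.95 = 55.92 N·m counterclockwise.
Sandbag: 26 × 9.81 = 255.1 N down at 7 m → arm 2.2 m, τ = 255.1 × 2.2 = 561.2 N·m clockwise.
Toolbox: 13 × 9.81 = 127.5 N down at 5.5 m → arm 0.7 m, τ = 127.5 × 0.7 = 89.25 N·m clockwise.
Net moment of known loads = 594.5 N·m clockwise.
An unknown mass m at 2.3 m has arm 2.5 m; its moment is m·g·2.5 counterclockwise.
Στ = 0 ⇒ m × 9.81 × 2.5 = 594.5 ⇒ m = 594.5 / (9.81 × 2.5) = 24.2 kg.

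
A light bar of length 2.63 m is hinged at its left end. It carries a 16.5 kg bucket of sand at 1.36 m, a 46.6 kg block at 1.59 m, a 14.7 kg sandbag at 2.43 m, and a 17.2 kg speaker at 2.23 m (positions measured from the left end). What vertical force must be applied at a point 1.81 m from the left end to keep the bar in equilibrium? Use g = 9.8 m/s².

F ≈ 924 N

Take moments about the left end.
Bucket of sand: 16.5 × 9.8 = 161.7 N down at 1.36 m → arm 1.36 m, τ = 161.7 × 1.36 = 219.9 N·m clockwise.
Block: 46.6 × 9.8 = 456.7 N down at 1.59 m → arm 1.59 m, τ = 456.7 × 1.59 = 726.2 N·m clockwise.
Sandbag: 14.7 × 9.8 = 144.1 N down at 2.43 m → arm 2.43 m, τ = 144.1 × 2.43 = 350.2 N·m clockwise.
Speaker: 17.2 × 9.8 = 168.6 N down at 2.23 m → arm 2.23 m, τ = 168.6 × 2.23 = 376 N·m clockwise.
Net moment of the loads = 1672 N·m clockwise.
The upward force F acts at a point 1.81 m from the left end, arm 1.81 m, giving F × 1.81 counterclockwise.
Στ = 0 ⇒ F × 1.81 = 1672 ⇒ F = 1672 / 1.81 = 924 N.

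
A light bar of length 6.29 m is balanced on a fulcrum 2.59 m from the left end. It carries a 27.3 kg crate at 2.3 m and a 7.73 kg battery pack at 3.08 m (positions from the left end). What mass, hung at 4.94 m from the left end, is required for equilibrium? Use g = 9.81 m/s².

About the fulcrum (at 2.59 m from the left end):
Crate: 27.3 × 9.81 = 267.8 N down at 2.3 m → arm 0.29 m, τ = 267.8 × 0.29 = 77.66 N·m counterclockwise.
Battery pack: 7.73 × 9.81 = 75.83 N down at 3.08 m → arm 0.49 m, τ = 75.83 × 0.49 = 37.16 N·m clockwise.
Net moment of known loads = 40.5 N·m counterclockwise.
An unknown mass m at 4.94 m has arm 2.35 m; its moment is m·g·2.35 clockwise.
Balancing moments: m × 9.81 × 2.35 = 40.5, giving m = 40.5 / (9.81 × 2.35) = 1.76 kg.

m ≈ 1.76 kg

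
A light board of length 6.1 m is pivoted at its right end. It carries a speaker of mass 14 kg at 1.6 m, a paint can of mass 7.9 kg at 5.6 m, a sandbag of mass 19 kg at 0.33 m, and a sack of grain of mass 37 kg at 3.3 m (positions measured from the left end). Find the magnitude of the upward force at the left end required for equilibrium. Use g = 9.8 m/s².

Choose the right end as the axis so the unknown pivot reaction has zero arm there.
Speaker: 14 × 9.8 = 137.2 N down at 1.6 m → arm 4.5 m, τ = 137.2 × 4.5 = 617.4 N·m counterclockwise.
Paint can: 7.9 × 9.8 = 77.42 N down at 5.6 m → arm 0.5 m, τ = 77.42 × 0.5 = 38.71 N·m counterclockwise.
Sandbag: 19 × 9.8 = 186.2 N down at 0.33 m → arm 5.77 m, τ = 186.2 × 5.77 = 1074 N·m counterclockwise.
Sack of grain: 37 × 9.8 = 362.6 N down at 3.3 m → arm 2.8 m, τ = 362.6 × 2.8 = 1015 N·m counterclockwise.
Net moment of the loads = 2745 N·m counterclockwise.
The upward force F acts at the left end, arm 6.1 m, giving F × 6.1 clockwise.
For rotational equilibrium, F × 6.1 = 2745, so F = 2745 / 6.1 = 450 N.

F ≈ 450 N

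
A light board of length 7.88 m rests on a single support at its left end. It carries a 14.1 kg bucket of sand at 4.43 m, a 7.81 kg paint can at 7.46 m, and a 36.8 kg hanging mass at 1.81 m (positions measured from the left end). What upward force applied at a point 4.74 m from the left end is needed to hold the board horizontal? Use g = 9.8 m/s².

F ≈ 387 N

Sum moments about the left end (the unknown pivot reaction has zero arm there).
Bucket of sand: 14.1 × 9.8 = 138.2 N down at 4.43 m → arm 4.43 m, τ = 138.2 × 4.43 = 612.2 N·m clockwise.
Paint can: 7.81 × 9.8 = 76.54 N down at 7.46 m → arm 7.46 m, τ = 76.54 × 7.46 = 571 N·m clockwise.
Hanging mass: 36.8 × 9.8 = 360.6 N down at 1.81 m → arm 1.81 m, τ = 360.6 × 1.81 = 652.7 N·m clockwise.
Net moment of the loads = 1836 N·m clockwise.
The upward force F acts at a point 4.74 m from the left end, arm 4.74 m, giving F × 4.74 counterclockwise.
Στ = 0 ⇒ F × 4.74 = 1836 ⇒ F = 1836 / 4.74 = 387 N.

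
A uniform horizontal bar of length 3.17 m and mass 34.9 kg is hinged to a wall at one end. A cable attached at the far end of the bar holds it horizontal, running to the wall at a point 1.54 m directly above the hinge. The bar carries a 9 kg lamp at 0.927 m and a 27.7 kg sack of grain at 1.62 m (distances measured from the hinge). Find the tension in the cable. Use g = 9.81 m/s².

T ≈ 769 N

Choose the hinge as the axis so the unknown hinge reaction has zero arm there.
Beam weight: 34.9 × 9.81 = 342.4 N down at 1.585 m → arm 1.585 m, τ = 342.4 × 1.585 = 542.7 N·m clockwise.
Lamp: 9 × 9.81 = 88.29 N down at 0.927 m → arm 0.927 m, τ = 88.29 × 0.927 = 81.84 N·m clockwise.
Sack of grain: 27.7 × 9.81 = 271.7 N down at 1.62 m → arm 1.62 m, τ = 271.7 × 1.62 = 440.2 N·m clockwise.
Total clockwise load moment = 1065 N·m.
The cable tension T acts at 3.17 m; only its component perpendicular to the bar, T sinθ, produces torque. sinθ = h/√(h²+d²) = 1.54/√(1.54²+3.17²) = 0.437.
Balancing moments: T × 3.17 × 0.437 = 1065, giving T = 1065 / 1.385 = 769 N.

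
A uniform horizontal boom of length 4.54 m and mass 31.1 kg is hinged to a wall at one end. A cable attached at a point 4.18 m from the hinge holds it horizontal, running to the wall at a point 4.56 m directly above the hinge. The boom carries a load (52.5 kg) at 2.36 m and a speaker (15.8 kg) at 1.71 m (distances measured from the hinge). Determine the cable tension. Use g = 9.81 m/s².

T ≈ 705 N

Choose the hinge as the axis so the unknown hinge reaction has zero arm there.
Beam weight: 31.1 × 9.81 = 305.1 N down at 2.27 m → arm 2.27 m, τ = 305.1 × 2.27 = 692.6 N·m clockwise.
Load: 52.5 × 9.81 = 515 N down at 2.36 m → arm 2.36 m, τ = 515 × 2.36 = 1215 N·m clockwise.
Speaker: 15.8 × 9.81 = 155 N down at 1.71 m → arm 1.71 m, τ = 155 × 1.71 = 265.1 N·m clockwise.
Total clockwise load moment = 2173 N·m.
The cable tension T acts at 4.18 m; only its component perpendicular to the boom, T sinθ, produces torque. sinθ = h/√(h²+d²) = 4.56/√(4.56²+4.18²) = 0.7372.
For rotational equilibrium, T × 4.18 × 0.7372 = 2173, so T = 2173 / 3.081 = 705 N.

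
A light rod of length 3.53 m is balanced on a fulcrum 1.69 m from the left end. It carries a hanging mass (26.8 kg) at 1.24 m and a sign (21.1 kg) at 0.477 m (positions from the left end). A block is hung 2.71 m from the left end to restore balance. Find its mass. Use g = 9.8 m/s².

m ≈ 36.9 kg

Choose the fulcrum (at 1.69 m from the left end) as the axis so the support reaction has zero arm there.
Hanging mass: 26.8 × 9.8 = 262.6 N down at 1.24 m → arm 0.45 m, τ = 262.6 × 0.45 = 118.2 N·m counterclockwise.
Sign: 21.1 × 9.8 = 206.8 N down at 0.477 m → arm 1.213 m, τ = 206.8 × 1.213 = 250.8 N·m counterclockwise.
Net moment of known loads = 369 N·m counterclockwise.
An unknown mass m at 2.71 m has arm 1.02 m; its moment is m·g·1.02 clockwise.
Balancing moments: m × 9.8 × 1.02 = 369, giving m = 369 / (9.8 × 1.02) = 36.9 kg.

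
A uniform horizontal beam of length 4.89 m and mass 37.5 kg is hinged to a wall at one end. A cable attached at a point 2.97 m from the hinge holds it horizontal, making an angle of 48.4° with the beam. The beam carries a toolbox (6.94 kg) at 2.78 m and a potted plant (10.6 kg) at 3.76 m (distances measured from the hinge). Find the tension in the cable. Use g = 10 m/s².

Taking torques about the hinge:
Beam weight: 37.5 × 10 = 375 N down at 2.445 m → arm 2.445 m, τ = 375 × 2.445 = 916.9 N·m clockwise.
Toolbox: 6.94 × 10 = 69.4 N down at 2.78 m → arm 2.78 m, τ = 69.4 × 2.78 = 192.9 N·m clockwise.
Potted plant: 10.6 × 10 = 106 N down at 3.76 m → arm 3.76 m, τ = 106 × 3.76 = 398.6 N·m clockwise.
Total clockwise load moment = 1508 N·m.
The cable tension T acts at 2.97 m; only its component perpendicular to the beam, T sinθ, produces torque. sin 48.4° = 0.7478.
For rotational equilibrium, T × 2.97 × 0.7478 = 1508, so T = 1508 / 2.221 = 679 N.

T ≈ 679 N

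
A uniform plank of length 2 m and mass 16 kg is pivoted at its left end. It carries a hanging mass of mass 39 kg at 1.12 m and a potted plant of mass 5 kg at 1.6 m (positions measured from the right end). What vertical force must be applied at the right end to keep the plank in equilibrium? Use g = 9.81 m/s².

F ≈ 257 N

Taking torques about the left end:
Beam weight: 16 × 9.81 = 157 N down at 1 m → arm 1 m, τ = 157 × 1 = 157 N·m clockwise.
Hanging mass: 39 × 9.81 = 382.6 N down at 1.12 m → arm 0.88 m, τ = 382.6 × 0.88 = 336.7 N·m clockwise.
Potted plant: 5 × 9.81 = 49.05 N down at 1.6 m → arm 0.4 m, τ = 49.05 × 0.4 = 19.62 N·m clockwise.
Net moment of the loads = 513.3 N·m clockwise.
The upward force F acts at the right end, arm 2 m, giving F × 2 counterclockwise.
For rotational equilibrium, F × 2 = 513.3, so F = 513.3 / 2 = 257 N.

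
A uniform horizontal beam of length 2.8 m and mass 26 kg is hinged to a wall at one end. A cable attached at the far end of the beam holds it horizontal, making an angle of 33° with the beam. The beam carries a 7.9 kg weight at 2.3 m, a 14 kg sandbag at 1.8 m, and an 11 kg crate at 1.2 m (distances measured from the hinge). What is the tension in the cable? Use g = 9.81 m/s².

Taking torques about the hinge:
Beam weight: 26 × 9.81 = 255.1 N down at 1.4 m → arm 1.4 m, τ = 255.1 × 1.4 = 357.1 N·m clockwise.
Weight: 7.9 × 9.81 = 77.5 N down at 2.3 m → arm 2.3 m, τ = 77.5 × 2.3 = 178.2 N·m clockwise.
Sandbag: 14 × 9.81 = 137.3 N down at 1.8 m → arm 1.8 m, τ = 137.3 × 1.8 = 247.1 N·m clockwise.
Crate: 11 × 9.81 = 107.9 N down at 1.2 m → arm 1.2 m, τ = 107.9 × 1.2 = 129.5 N·m clockwise.
Total clockwise load moment = 911.9 N·m.
The cable tension T acts at 2.8 m; only its component perpendicular to the beam, T sinθ, produces torque. sin 33° = 0.5446.
Balancing moments: T × 2.8 × 0.5446 = 911.9, giving T = 911.9 / 1.525 = 598 N.

T ≈ 598 N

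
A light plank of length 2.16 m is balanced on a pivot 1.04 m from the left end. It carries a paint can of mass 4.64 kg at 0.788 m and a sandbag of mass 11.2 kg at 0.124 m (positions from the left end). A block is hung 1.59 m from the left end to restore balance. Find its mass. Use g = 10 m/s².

m ≈ 20.8 kg

Take moments about the pivot (at 1.04 m from the left end).
Paint can: 4.64 × 10 = 46.4 N down at 0.788 m → arm 0.252 m, τ = 46.4 × 0.252 = 11.69 N·m counterclockwise.
Sandbag: 11.2 × 10 = 112 N down at 0.124 m → arm 0.916 m, τ = 112 × 0.916 = 102.6 N·m counterclockwise.
Net moment of known loads = 114.3 N·m counterclockwise.
An unknown mass m at 1.59 m has arm 0.55 m; its moment is m·g·0.55 clockwise.
Στ = 0 ⇒ m × 10 × 0.55 = 114.3 ⇒ m = 114.3 / (10 × 0.55) = 20.8 kg.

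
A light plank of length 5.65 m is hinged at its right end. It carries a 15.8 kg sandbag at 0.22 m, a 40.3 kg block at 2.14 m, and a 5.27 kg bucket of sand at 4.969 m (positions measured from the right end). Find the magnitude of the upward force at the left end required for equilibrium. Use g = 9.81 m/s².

F ≈ 201 N

Taking torques about the right end:
Sandbag: 15.8 × 9.81 = 155 N down at 0.22 m → arm 0.22 m, τ = 155 × 0.22 = 34.1 N·m counterclockwise.
Block: 40.3 × 9.81 = 395.3 N down at 2.14 m → arm 2.14 m, τ = 395.3 × 2.14 = 845.9 N·m counterclockwise.
Bucket of sand: 5.27 × 9.81 = 51.7 N down at 4.969 m → arm 4.969 m, τ = 51.7 × 4.969 = 256.9 N·m counterclockwise.
Net moment of the loads = 1137 N·m counterclockwise.
The upward force F acts at the left end, arm 5.65 m, giving F × 5.65 clockwise.
Setting net torque to zero: F × 5.65 = 1137 → F = 1137 / 5.65 = 201 N.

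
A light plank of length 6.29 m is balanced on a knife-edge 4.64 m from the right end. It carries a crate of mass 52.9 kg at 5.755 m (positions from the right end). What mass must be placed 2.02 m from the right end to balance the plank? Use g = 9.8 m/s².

m ≈ 22.5 kg

Choose the knife-edge (at 4.64 m from the right end) as the axis so the support reaction has zero arm there.
Crate: 52.9 × 9.8 = 518.4 N down at 5.755 m → arm 1.115 m, τ = 518.4 × 1.115 = 578 N·m counterclockwise.
Net moment of known loads = 578 N·m counterclockwise.
An unknown mass m at 2.02 m has arm 2.62 m; its moment is m·g·2.62 clockwise.
For rotational equilibrium, m × 9.8 × 2.62 = 578, so m = 578 / (9.8 × 2.62) = 22.5 kg.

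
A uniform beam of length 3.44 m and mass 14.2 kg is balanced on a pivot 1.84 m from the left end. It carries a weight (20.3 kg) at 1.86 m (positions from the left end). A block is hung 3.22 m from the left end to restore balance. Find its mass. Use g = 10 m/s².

Choose the pivot (at 1.84 m from the left end) as the axis so the support reaction has zero arm there.
Beam weight: 14.2 × 10 = 142 N down at 1.72 m → arm 0.12 m, τ = 142 × 0.12 = 17.04 N·m counterclockwise.
Weight: 20.3 × 10 = 203 N down at 1.86 m → arm 0.02 m, τ = 203 × 0.02 = 4.06 N·m clockwise.
Net moment of known loads = 12.98 N·m counterclockwise.
An unknown mass m at 3.22 m has arm 1.38 m; its moment is m·g·1.38 clockwise.
Balancing moments: m × 10 × 1.38 = 12.98, giving m = 12.98 / (10 × 1.38) = 0.941 kg.

m ≈ 0.941 kg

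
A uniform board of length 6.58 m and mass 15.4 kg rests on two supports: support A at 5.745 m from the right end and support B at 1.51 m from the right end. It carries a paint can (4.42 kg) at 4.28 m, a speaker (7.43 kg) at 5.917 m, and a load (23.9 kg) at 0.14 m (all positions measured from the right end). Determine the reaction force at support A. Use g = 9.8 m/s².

Choose support B as the axis so its reaction then has zero moment arm.
Beam weight: 15.4 × 9.8 = 150.9 N down at 3.29 m → arm 1.78 m, τ = 150.9 × 1.78 = 268.6 N·m counterclockwise.
Paint can: 4.42 × 9.8 = 43.32 N down at 4.28 m → arm 2.77 m, τ = 43.32 × 2.77 = 120 N·m counterclockwise.
Speaker: 7.43 × 9.8 = 72.81 N down at 5.917 m → arm 4.407 m, τ = 72.81 × 4.407 = 320.9 N·m counterclockwise.
Load: 23.9 × 9.8 = 234.2 N down at 0.14 m → arm 1.37 m, τ = 234.2 × 1.37 = 320.9 N·m clockwise.
Net load moment about support B = 388.6 N·m counterclockwise.
Reaction R at support A is upward at 5.745 m, arm 4.235 m → moment R × 4.235 clockwise.
For rotational equilibrium, R × 4.235 = 388.6, so R = 91.8 N.

R_A ≈ 91.8 N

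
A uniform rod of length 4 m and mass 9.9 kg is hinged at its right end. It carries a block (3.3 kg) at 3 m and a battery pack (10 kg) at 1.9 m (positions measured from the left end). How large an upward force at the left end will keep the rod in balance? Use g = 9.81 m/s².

Sum moments about the right end (the unknown pivot reaction has zero arm there).
Beam weight: 9.9 × 9.81 = 97.12 N down at 2 m → arm 2 m, τ = 97.12 × 2 = 194.2 N·m counterclockwise.
Block: 3.3 × 9.81 = 32.37 N down at 3 m → arm 1 m, τ = 32.37 × 1 = 32.37 N·m counterclockwise.
Battery pack: 10 × 9.81 = 98.1 N down at 1.9 m → arm 2.1 m, τ = 98.1 × 2.1 = 206 N·m counterclockwise.
Net moment of the loads = 432.6 N·m counterclockwise.
The upward force F acts at the left end, arm 4 m, giving F × 4 clockwise.
Setting net torque to zero: F × 4 = 432.6 → F = 432.6 / 4 = 108 N.

F ≈ 108 N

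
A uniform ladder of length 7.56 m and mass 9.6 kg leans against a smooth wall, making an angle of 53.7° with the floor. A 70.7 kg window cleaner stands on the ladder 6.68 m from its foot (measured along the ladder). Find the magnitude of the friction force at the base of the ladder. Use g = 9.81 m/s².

f ≈ 485 N

Taking torques about the foot of the ladder:
Ladder weight 9.6×9.81 = 94.18 N acts at 3.78 m along the ladder; its horizontal arm is 3.78·cos53.7° = 2.238 m → τ = 210.8 N·m clockwise.
Window cleaner: 70.7×9.81 = 693.6 N at 6.68 m → arm 3.955 m → τ = 2743 N·m clockwise.
Wall normal N acts horizontally at the top; its moment arm is the height L sinθ = 7.56·sin53.7° = 6.093 m, counterclockwise.
Setting net torque to zero: N × 6.093 = 2954 → N = 485 N.
ΣFx = 0: friction at the foot balances the wall's push, so f = N_wall = 485 N.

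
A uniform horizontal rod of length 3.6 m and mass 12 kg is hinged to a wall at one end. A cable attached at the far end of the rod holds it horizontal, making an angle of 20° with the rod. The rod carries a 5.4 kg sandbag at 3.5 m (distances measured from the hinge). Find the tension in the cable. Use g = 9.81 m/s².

T ≈ 323 N

Choose the hinge as the axis so the unknown hinge reaction has zero arm there.
Beam weight: 12 × 9.81 = 117.7 N down at 1.8 m → arm 1.8 m, τ = 117.7 × 1.8 = 211.9 N·m clockwise.
Sandbag: 5.4 × 9.81 = 52.97 N down at 3.5 m → arm 3.5 m, τ = 52.97 × 3.5 = 185.4 N·m clockwise.
Total clockwise load moment = 397.3 N·m.
The cable tension T acts at 3.6 m; only its component perpendicular to the rod, T sinθ, produces torque. sin 20° = 0.342.
Setting net torque to zero: T × 3.6 × 0.342 = 397.3 → T = 397.3 / 1.231 = 323 N.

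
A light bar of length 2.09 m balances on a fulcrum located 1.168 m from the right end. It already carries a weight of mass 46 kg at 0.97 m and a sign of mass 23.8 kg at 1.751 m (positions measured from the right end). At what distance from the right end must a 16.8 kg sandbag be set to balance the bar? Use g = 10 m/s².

x ≈ 0.884 m from the right end

Taking torques about the fulcrum (at 1.168 m from the right end):
Weight: 46 × 10 = 460 N down at 0.97 m → arm 0.198 m, τ = 460 × 0.198 = 91.08 N·m clockwise.
Sign: 23.8 × 10 = 238 N down at 1.751 m → arm 0.583 m, τ = 238 × 0.583 = 138.8 N·m counterclockwise.
Net moment of existing loads = 47.72 N·m counterclockwise.
The sandbag weighs 16.8 × 10 = 168 N and must supply an equal clockwise moment, so its lever arm about the fulcrum is 47.72 / 168 = 0.284 m.
That puts it at 1.168 − 0.284 = 0.884 m from the right end.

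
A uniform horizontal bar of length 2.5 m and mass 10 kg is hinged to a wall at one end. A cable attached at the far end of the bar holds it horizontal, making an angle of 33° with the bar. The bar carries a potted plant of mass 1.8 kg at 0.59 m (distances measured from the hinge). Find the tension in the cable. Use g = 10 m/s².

Taking torques about the hinge:
Beam weight: 10 × 10 = 100 N down at 1.25 m → arm 1.25 m, τ = 100 × 1.25 = 125 N·m clockwise.
Potted plant: 1.8 × 10 = 18 N down at 0.59 m → arm 0.59 m, τ = 18 × 0.59 = 10.62 N·m clockwise.
Total clockwise load moment = 135.6 N·m.
The cable tension T acts at 2.5 m; only its component perpendicular to the bar, T sinθ, produces torque. sin 33° = 0.5446.
Στ = 0 ⇒ T × 2.5 × 0.5446 = 135.6 ⇒ T = 135.6 / 1.361 = 99.6 N.

T ≈ 99.6 N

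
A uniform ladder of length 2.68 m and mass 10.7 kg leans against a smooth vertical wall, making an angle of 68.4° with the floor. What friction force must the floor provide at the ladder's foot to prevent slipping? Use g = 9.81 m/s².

f ≈ 20.8 N

About the foot of the ladder:
Ladder weight 10.7×9.81 = 105 N acts at 1.34 m along the ladder; its horizontal arm is 1.34·cos68.4° = 0.4933 m → τ = 51.8 N·m clockwise.
Wall normal N acts horizontally at the top; its moment arm is the height L sinθ = 2.68·sin68.4° = 2.492 m, counterclockwise.
For rotational equilibrium, N × 2.492 = 51.8, so N = 20.8 N.
ΣFx = 0: friction at the foot balances the wall's push, so f = N_wall = 20.8 N.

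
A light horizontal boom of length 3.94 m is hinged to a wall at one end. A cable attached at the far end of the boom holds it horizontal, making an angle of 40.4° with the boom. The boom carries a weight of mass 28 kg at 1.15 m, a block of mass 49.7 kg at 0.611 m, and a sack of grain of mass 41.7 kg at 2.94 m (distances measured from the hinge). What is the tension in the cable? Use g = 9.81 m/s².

T ≈ 711 N

Take moments about the hinge.
Weight: 28 × 9.81 = 274.7 N down at 1.15 m → arm 1.15 m, τ = 274.7 × 1.15 = 315.9 N·m clockwise.
Block: 49.7 × 9.81 = 487.6 N down at 0.611 m → arm 0.611 m, τ = 487.6 × 0.611 = 297.9 N·m clockwise.
Sack of grain: 41.7 × 9.81 = 409.1 N down at 2.94 m → arm 2.94 m, τ = 409.1 × 2.94 = 1203 N·m clockwise.
Total clockwise load moment = 1817 N·m.
The cable tension T acts at 3.94 m; only its component perpendicular to the boom, T sinθ, produces torque. sin 40.4° = 0.6481.
For rotational equilibrium, T × 3.94 × 0.6481 = 1817, so T = 1817 / 2.554 = 711 N.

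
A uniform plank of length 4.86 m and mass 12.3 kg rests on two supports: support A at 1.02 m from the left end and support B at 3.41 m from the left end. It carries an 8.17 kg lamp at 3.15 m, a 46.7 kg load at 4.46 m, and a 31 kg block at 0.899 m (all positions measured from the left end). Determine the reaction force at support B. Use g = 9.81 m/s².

R_B ≈ 787 N

Taking torques about support A:
Beam weight: 12.3 × 9.81 = 120.7 N down at 2.43 m → arm 1.41 m, τ = 120.7 × 1.41 = 170.2 N·m clockwise.
Lamp: 8.17 × 9.81 = 80.15 N down at 3.15 m → arm 2.13 m, τ = 80.15 × 2.13 = 170.7 N·m clockwise.
Load: 46.7 × 9.81 = 458.1 N down at 4.46 m → arm 3.44 m, τ = 458.1 × 3.44 = 1576 N·m clockwise.
Block: 31 × 9.81 = 304.1 N down at 0.899 m → arm 0.121 m, τ = 304.1 × 0.121 = 36.8 N·m counterclockwise.
Net load moment about support A = 1880 N·m clockwise.
Reaction R at support B is upward at 3.41 m, arm 2.39 m → moment R × 2.39 counterclockwise.
Balancing moments: R × 2.39 = 1880, giving R = 787 N.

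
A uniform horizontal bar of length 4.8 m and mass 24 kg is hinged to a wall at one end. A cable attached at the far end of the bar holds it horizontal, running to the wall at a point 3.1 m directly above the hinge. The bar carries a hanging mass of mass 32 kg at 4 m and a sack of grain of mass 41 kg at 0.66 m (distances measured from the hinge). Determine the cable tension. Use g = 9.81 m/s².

T ≈ 801 N

About the hinge:
Beam weight: 24 × 9.81 = 235.4 N down at 2.4 m → arm 2.4 m, τ = 235.4 × 2.4 = 565 N·m clockwise.
Hanging mass: 32 × 9.81 = 313.9 N down at 4 m → arm 4 m, τ = 313.9 × 4 = 1256 N·m clockwise.
Sack of grain: 41 × 9.81 = 402.2 N down at 0.66 m → arm 0.66 m, τ = 402.2 × 0.66 = 265.5 N·m clockwise.
Total clockwise load moment = 2086 N·m.
The cable tension T acts at 4.8 m; only its component perpendicular to the bar, T sinθ, produces torque. sinθ = h/√(h²+d²) = 3.1/√(3.1²+4.8²) = 0.5425.
Στ = 0 ⇒ T × 4.8 × 0.5425 = 2086 ⇒ T = 2086 / 2.604 = 801 N.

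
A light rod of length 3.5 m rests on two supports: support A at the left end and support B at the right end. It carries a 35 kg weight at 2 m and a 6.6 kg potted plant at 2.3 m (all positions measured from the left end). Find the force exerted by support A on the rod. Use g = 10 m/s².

Sum moments about support B (its reaction then has zero moment arm).
Weight: 35 × 10 = 350 N down at 2 m → arm 1.5 m, τ = 350 × 1.5 = 525 N·m counterclockwise.
Potted plant: 6.6 × 10 = 66 N down at 2.3 m → arm 1.2 m, τ = 66 × 1.2 = 79.2 N·m counterclockwise.
Net load moment about support B = 604.2 N·m counterclockwise.
Reaction R at support A is upward at 0 m, arm 3.5 m → moment R × 3.5 clockwise.
Στ = 0 ⇒ R × 3.5 = 604.2 ⇒ R = 173 N.

R_A ≈ 173 N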